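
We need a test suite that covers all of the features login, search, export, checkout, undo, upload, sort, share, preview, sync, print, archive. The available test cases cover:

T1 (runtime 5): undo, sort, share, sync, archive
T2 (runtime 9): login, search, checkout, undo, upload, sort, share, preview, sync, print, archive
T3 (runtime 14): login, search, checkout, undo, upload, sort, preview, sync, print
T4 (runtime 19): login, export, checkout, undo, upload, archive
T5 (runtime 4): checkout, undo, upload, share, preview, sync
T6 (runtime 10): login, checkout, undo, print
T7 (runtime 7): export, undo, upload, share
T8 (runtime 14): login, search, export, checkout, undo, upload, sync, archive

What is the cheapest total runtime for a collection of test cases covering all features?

T2, T7 cover every feature at runtime 9 + 7 = 16.
Any cover uses at least 2 test cases; among all covering selections none totals below 16.

16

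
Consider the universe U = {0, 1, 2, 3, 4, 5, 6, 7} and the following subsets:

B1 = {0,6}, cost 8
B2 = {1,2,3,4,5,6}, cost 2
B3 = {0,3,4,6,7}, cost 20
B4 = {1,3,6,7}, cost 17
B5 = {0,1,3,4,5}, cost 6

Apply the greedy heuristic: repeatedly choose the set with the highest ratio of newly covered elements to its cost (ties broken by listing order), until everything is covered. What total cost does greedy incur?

Pick 1: B2 adds 6 new (1, 2, 3, 4, 5, 6) at cost 2 (ratio 6/2).
Pick 2: B5 adds 1 new (0) at cost 6 (ratio 1/6).
Pick 3: B4 adds 1 new (7) at cost 17 (ratio 1/17).
Greedy total cost: 2 + 6 + 17 = 25. (The true optimum is 22, so greedy overshoots here.)

25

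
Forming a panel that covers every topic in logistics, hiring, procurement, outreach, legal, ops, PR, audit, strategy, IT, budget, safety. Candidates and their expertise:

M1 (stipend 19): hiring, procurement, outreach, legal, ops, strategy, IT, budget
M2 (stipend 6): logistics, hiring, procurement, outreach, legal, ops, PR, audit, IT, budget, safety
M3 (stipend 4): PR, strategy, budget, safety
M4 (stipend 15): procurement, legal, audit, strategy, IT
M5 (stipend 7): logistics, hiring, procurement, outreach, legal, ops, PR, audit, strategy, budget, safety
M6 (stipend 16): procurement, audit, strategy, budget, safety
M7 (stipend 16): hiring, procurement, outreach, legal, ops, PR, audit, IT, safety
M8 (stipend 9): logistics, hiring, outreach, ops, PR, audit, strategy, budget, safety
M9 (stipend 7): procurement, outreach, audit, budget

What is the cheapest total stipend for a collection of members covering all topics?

10

M2, M3 cover every topic at stipend 6 + 4 = 10.
Any cover uses at least 2 members; among all covering selections none totals below 10.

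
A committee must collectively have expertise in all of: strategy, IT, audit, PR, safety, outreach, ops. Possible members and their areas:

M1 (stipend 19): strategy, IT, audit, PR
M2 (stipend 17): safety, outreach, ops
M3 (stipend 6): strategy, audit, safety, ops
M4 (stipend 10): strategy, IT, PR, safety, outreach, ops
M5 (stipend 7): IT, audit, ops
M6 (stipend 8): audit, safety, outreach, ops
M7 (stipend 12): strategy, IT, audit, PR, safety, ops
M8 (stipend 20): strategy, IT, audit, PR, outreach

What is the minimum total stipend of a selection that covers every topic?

16

M3, M4 cover every topic at stipend 6 + 10 = 16.
Any cover uses at least 2 members; among all covering selections none totals below 16.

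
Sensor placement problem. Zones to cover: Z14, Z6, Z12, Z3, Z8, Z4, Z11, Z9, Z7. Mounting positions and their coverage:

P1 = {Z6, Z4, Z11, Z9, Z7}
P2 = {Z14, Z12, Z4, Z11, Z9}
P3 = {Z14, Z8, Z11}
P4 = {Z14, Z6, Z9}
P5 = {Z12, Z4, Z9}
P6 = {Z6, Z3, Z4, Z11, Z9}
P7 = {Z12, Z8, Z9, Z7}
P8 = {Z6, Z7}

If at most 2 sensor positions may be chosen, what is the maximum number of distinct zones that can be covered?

Choosing P6, P7 covers {Z6, Z12, Z3, Z8, Z4, Z11, Z9, Z7} — 8 zones.
No choice of 2 sensor positions does better; here Z14 is left uncovered.

8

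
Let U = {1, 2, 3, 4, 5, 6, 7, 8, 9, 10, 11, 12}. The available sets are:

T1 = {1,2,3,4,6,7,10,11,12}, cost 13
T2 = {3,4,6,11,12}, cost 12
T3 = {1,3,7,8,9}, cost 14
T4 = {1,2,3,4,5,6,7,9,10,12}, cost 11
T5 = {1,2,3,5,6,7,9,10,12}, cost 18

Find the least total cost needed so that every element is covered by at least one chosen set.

T2, T3, T4 cover every element at cost 12 + 14 + 11 = 37.
Any cover uses at least 3 sets; among all covering selections none totals below 37.

37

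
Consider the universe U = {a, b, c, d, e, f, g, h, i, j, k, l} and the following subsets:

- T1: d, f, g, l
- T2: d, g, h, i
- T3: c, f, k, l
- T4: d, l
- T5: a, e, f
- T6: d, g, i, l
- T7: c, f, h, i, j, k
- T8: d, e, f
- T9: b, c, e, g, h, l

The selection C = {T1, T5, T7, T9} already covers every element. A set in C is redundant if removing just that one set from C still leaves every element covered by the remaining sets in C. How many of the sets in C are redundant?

0

Drop T1: d uncovered — not redundant.
Drop T5: a uncovered — not redundant.
Drop T7: i, j, k uncovered — not redundant.
Drop T9: b uncovered — not redundant.
None of the sets in C is redundant.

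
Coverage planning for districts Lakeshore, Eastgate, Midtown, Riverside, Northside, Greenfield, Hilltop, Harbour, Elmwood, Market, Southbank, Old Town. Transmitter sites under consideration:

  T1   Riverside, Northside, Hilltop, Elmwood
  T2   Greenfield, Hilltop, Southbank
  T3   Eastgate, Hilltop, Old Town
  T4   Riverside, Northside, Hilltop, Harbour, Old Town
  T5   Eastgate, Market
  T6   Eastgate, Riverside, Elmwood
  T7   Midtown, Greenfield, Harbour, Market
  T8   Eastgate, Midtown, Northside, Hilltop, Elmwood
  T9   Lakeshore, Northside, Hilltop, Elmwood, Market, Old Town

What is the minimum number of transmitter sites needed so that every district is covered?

4

T2, T4, T8, T9 together cover {Lakeshore, Eastgate, Midtown, Riverside, Northside, Greenfield, Hilltop, Harbour, Elmwood, Market, Southbank, Old Town} — every district.
No 3 of the 9 transmitter sites cover everything (all 84 triples fall short), so 4 is minimum.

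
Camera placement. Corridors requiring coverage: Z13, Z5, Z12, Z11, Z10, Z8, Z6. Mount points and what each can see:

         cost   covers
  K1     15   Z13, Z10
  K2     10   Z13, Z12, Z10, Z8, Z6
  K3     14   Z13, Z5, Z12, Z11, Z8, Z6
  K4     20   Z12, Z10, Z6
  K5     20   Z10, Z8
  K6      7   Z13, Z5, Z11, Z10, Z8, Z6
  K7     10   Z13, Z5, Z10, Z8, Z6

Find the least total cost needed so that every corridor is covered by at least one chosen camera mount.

K2, K6 cover every corridor at cost 10 + 7 = 17.
Any cover uses at least 2 camera mounts; among all covering selections none totals below 17.

17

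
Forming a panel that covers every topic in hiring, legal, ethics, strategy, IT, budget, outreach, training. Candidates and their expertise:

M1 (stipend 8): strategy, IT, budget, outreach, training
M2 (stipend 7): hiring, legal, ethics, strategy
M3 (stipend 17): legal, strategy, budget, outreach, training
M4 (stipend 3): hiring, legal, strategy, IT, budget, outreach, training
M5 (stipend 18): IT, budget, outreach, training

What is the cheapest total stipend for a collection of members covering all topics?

M2, M4 cover every topic at stipend 7 + 3 = 10.
Any cover uses at least 2 members; among all covering selections none totals below 10.

10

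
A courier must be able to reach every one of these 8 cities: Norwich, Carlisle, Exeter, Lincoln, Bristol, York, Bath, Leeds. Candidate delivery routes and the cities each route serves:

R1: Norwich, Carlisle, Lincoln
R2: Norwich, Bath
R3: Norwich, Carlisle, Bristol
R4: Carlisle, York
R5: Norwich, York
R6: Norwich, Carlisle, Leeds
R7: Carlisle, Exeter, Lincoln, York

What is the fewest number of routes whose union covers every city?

R2, R3, R6, R7 together cover {Norwich, Carlisle, Exeter, Lincoln, Bristol, York, Bath, Leeds} — every city.
No 3 of the 7 routes cover everything (all 35 triples fall short), so 4 is minimum.

4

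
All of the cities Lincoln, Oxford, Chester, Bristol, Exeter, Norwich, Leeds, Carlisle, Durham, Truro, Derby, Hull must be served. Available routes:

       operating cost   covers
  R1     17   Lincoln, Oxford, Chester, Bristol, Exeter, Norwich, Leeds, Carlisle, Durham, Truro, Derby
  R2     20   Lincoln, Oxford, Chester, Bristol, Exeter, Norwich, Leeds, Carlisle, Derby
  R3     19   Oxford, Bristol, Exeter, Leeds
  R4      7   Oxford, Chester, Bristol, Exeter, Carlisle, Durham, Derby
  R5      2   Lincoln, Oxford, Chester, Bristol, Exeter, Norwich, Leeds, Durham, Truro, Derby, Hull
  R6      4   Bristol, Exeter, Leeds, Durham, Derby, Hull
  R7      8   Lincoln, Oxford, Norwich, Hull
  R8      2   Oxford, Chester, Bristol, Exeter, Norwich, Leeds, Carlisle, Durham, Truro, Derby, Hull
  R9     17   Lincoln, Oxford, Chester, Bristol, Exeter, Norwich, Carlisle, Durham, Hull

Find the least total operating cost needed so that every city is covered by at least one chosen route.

R5, R8 cover every city at operating cost 2 + 2 = 4.
Any cover uses at least 2 routes; among all covering selections none totals below 4.

4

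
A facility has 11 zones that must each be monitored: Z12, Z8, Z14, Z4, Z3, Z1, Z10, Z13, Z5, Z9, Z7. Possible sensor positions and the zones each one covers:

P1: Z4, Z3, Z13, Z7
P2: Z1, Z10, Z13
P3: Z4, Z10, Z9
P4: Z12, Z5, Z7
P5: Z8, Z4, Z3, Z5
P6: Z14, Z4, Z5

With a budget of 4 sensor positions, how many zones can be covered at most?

Choosing P2, P3, P4, P5 covers {Z12, Z8, Z4, Z3, Z1, Z10, Z13, Z5, Z9, Z7} — 10 zones.
No choice of 4 sensor positions does better; here Z14 is left uncovered.

10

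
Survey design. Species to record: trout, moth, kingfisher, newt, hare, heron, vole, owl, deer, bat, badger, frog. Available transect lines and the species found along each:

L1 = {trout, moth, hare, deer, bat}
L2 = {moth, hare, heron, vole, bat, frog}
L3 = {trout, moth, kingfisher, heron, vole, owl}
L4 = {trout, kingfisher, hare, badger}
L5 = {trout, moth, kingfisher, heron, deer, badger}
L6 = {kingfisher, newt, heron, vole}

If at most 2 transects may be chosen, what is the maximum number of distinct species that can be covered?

Choosing L2, L5 covers {trout, moth, kingfisher, hare, heron, vole, deer, bat, badger, frog} — 10 species.
No choice of 2 transects does better; here newt, owl are left uncovered.

10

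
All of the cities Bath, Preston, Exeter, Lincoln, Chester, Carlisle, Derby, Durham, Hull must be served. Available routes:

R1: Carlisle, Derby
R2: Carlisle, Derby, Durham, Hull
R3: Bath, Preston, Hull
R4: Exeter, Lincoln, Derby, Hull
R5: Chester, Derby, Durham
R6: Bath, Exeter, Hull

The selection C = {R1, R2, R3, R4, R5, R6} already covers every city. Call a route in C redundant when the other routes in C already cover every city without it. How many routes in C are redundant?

Drop R1: the rest still cover every city — redundant.
Drop R2: the rest still cover every city — redundant.
Drop R3: Preston uncovered — not redundant.
Drop R4: Lincoln uncovered — not redundant.
Drop R5: Chester uncovered — not redundant.
Drop R6: the rest still cover every city — redundant.
3 redundant: R1, R2, R6.

3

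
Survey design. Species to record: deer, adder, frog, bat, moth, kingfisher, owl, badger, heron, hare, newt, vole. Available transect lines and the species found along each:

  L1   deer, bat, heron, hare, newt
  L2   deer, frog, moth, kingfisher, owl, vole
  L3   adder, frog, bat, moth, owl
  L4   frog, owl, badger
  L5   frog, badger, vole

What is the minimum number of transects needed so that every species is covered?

L1, L2, L3, L4 together cover {deer, adder, frog, bat, moth, kingfisher, owl, badger, heron, hare, newt, vole} — every species.
No 3 of the 5 transects cover everything (all 10 triples fall short), so 4 is minimum.

4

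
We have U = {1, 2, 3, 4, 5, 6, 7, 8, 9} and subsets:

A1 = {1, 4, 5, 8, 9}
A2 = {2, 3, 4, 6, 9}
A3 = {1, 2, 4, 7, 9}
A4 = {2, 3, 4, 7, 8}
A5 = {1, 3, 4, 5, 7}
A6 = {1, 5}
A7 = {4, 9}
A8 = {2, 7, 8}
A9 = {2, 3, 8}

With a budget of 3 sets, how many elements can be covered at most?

9

Choosing A1, A2, A3 covers {1, 2, 3, 4, 5, 6, 7, 8, 9} — 9 elements.
That is all 9 elements.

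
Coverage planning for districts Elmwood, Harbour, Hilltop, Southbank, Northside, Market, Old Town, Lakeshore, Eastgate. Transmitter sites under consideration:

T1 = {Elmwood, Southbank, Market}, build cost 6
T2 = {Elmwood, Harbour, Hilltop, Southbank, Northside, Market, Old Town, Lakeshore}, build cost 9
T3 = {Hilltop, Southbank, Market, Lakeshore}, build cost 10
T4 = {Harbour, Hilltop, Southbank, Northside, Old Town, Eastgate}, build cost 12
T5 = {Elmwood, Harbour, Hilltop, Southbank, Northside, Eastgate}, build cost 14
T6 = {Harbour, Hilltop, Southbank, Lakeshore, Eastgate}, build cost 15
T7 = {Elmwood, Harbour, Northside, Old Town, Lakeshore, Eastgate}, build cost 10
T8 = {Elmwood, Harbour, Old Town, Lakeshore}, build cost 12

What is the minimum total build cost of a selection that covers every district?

19

T2, T7 cover every district at build cost 9 + 10 = 19.
Any cover uses at least 2 transmitter sites; among all covering selections none totals below 19.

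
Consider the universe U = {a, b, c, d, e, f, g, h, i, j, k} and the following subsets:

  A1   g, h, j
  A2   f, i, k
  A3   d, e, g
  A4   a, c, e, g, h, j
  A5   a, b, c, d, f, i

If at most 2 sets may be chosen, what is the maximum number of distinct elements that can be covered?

10

Choosing A4, A5 covers {a, b, c, d, e, f, g, h, i, j} — 10 elements.
No choice of 2 sets does better; here k is left uncovered.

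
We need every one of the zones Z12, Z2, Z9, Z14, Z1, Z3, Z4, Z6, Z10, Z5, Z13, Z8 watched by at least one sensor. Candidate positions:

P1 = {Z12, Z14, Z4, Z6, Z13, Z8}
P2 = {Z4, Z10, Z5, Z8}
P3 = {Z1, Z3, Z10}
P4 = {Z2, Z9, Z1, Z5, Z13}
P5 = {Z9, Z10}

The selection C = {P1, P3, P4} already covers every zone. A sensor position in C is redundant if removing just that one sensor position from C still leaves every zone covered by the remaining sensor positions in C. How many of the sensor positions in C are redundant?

0

Drop P1: Z12, Z14, Z4, Z6, … uncovered — not redundant.
Drop P3: Z3, Z10 uncovered — not redundant.
Drop P4: Z2, Z9, Z5 uncovered — not redundant.
None of the sensor positions in C is redundant.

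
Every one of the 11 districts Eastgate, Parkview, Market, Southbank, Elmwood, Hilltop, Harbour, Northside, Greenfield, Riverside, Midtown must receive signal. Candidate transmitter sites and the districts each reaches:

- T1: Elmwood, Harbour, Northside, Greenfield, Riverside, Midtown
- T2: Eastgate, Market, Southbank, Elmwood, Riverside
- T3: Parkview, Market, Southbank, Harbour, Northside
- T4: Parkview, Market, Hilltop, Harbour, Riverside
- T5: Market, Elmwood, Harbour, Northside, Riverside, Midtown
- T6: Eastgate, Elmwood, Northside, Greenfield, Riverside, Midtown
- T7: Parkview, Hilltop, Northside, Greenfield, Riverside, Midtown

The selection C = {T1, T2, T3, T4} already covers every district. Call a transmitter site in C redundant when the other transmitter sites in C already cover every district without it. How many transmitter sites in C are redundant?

1

Drop T1: Greenfield, Midtown uncovered — not redundant.
Drop T2: Eastgate uncovered — not redundant.
Drop T3: the rest still cover every district — redundant.
Drop T4: Hilltop uncovered — not redundant.
1 redundant: T3.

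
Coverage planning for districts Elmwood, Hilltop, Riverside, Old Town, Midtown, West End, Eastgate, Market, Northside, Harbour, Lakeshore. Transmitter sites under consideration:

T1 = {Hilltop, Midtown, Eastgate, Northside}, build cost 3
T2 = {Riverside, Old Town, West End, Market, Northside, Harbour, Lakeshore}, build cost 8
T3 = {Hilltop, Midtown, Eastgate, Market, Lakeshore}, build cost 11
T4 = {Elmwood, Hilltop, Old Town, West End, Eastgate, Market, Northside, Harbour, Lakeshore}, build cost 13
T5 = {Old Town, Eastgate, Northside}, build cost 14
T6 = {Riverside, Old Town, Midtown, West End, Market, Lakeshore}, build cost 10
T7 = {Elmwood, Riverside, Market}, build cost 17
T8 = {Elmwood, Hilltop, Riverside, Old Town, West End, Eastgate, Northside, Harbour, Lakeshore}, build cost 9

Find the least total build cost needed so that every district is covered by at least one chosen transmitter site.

19

T6, T8 cover every district at build cost 10 + 9 = 19.
Any cover uses at least 2 transmitter sites; among all covering selections none totals below 19.
Greedy by coverage-per-build cost would pick T1, T2, T8 for 20 — worse than the optimum 19.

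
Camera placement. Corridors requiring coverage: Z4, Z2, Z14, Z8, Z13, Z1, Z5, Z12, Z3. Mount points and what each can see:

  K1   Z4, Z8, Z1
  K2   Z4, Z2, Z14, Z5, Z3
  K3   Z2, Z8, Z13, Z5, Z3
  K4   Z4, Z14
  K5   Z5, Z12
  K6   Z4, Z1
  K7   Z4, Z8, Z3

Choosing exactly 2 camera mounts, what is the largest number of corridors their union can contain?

7

Choosing K1, K2 covers {Z4, Z2, Z14, Z8, Z1, Z5, Z3} — 7 corridors.
No choice of 2 camera mounts does better; here Z13, Z12 are left uncovered.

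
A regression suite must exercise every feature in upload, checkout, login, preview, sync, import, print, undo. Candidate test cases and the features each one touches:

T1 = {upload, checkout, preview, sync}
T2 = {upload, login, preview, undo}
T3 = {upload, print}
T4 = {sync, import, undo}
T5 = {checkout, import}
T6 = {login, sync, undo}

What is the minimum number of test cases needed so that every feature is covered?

T1, T2, T3, T4 together cover {upload, checkout, login, preview, sync, import, print, undo} — every feature.
No 3 of the 6 test cases cover everything (all 20 triples fall short), so 4 is minimum.

4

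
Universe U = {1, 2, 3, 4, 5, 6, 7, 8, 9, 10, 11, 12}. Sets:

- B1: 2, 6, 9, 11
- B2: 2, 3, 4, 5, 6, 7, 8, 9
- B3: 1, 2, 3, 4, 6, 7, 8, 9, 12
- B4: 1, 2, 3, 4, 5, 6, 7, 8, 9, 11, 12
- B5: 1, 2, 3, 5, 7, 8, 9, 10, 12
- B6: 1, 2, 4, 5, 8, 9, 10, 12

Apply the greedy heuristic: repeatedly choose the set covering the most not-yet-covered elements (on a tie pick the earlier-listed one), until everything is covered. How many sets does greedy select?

Pick 1: B4 covers 11 new elements (1, 2, 3, 4, 5, 6, 7, 8, 9, 11, 12).
Pick 2: B5 covers 1 new elements (10).
Greedy uses 2 sets.

2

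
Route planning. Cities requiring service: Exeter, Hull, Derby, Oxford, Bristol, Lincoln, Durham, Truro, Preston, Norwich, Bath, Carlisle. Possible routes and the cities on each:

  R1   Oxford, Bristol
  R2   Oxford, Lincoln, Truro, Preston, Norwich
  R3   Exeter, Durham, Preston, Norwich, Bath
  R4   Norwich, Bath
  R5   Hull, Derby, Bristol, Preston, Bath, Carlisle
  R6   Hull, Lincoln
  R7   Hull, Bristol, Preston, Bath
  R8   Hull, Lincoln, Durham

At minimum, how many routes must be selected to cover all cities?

3

R2, R3, R5 together cover {Exeter, Hull, Derby, Oxford, Bristol, Lincoln, Durham, Truro, Preston, Norwich, Bath, Carlisle} — every city.
No 2 of the 8 routes cover everything (all 28 pairs fall short), so 3 is minimum.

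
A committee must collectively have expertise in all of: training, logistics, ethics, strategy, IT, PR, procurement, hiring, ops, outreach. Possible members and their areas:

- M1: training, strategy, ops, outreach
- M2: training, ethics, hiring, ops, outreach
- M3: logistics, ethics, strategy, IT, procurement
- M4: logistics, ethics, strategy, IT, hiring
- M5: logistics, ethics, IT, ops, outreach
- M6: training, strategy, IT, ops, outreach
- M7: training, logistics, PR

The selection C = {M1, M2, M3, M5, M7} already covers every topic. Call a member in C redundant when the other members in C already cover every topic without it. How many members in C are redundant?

Drop M1: the rest still cover every topic — redundant.
Drop M2: hiring uncovered — not redundant.
Drop M3: procurement uncovered — not redundant.
Drop M5: the rest still cover every topic — redundant.
Drop M7: PR uncovered — not redundant.
2 redundant: M1, M5.

2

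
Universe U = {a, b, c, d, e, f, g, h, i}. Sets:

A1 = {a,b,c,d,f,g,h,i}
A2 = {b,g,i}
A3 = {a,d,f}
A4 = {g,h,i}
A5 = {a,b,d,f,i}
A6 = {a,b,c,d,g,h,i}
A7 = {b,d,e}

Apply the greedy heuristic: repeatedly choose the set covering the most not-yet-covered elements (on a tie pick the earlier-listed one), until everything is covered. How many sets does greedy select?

2

Pick 1: A1 covers 8 new elements (a, b, c, d, f, g, h, i).
Pick 2: A7 covers 1 new elements (e).
Greedy uses 2 sets.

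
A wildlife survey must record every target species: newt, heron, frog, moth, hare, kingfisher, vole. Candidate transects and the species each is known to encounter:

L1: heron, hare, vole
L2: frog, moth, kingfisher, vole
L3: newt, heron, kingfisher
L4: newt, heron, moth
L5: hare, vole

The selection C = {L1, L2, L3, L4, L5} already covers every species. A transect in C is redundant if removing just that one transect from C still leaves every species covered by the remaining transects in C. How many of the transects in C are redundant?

4

Drop L1: the rest still cover every species — redundant.
Drop L2: frog uncovered — not redundant.
Drop L3: the rest still cover every species — redundant.
Drop L4: the rest still cover every species — redundant.
Drop L5: the rest still cover every species — redundant.
4 redundant: L1, L3, L4, L5.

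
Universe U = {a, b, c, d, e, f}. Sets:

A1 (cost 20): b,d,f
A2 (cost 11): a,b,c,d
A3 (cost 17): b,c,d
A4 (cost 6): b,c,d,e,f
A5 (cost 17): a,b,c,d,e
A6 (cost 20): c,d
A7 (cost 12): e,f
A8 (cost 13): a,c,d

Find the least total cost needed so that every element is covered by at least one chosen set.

17

A2, A4 cover every element at cost 11 + 6 = 17.
Any cover uses at least 2 sets; among all covering selections none totals below 17.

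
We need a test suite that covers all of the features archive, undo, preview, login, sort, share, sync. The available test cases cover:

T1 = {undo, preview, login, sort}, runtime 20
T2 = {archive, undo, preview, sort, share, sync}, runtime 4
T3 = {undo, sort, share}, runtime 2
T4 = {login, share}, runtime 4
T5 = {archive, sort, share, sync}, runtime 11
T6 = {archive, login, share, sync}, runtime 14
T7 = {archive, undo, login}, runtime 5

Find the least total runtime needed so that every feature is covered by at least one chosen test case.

T2, T4 cover every feature at runtime 4 + 4 = 8.
Any cover uses at least 2 test cases; among all covering selections none totals below 8.

8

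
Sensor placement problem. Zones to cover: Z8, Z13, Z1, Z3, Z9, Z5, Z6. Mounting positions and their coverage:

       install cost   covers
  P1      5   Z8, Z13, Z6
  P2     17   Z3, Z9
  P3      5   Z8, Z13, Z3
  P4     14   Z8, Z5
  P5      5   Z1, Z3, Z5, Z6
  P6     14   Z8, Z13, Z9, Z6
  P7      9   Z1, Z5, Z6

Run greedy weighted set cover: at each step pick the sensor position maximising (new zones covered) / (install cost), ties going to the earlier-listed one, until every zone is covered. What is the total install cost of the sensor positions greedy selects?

24

Pick 1: P5 adds 4 new (Z1, Z3, Z5, Z6) at install cost 5 (ratio 4/5).
Pick 2: P1 adds 2 new (Z8, Z13) at install cost 5 (ratio 2/5).
Pick 3: P6 adds 1 new (Z9) at install cost 14 (ratio 1/14).
Greedy total install cost: 5 + 5 + 14 = 24. (The true optimum is 19, so greedy overshoots here.)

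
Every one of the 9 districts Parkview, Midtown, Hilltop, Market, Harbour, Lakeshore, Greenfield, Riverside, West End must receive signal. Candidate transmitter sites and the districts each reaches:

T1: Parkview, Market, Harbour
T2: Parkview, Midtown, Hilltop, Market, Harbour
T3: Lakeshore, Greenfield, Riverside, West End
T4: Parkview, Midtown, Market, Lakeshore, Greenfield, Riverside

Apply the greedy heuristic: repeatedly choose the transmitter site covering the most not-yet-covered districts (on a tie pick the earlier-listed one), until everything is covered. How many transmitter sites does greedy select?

3

Pick 1: T4 covers 6 new districts (Parkview, Midtown, Market, Lakeshore, Greenfield, Riverside).
Pick 2: T2 covers 2 new districts (Hilltop, Harbour).
Pick 3: T3 covers 1 new districts (West End).
Greedy uses 3 transmitter sites. (The true minimum is 2.)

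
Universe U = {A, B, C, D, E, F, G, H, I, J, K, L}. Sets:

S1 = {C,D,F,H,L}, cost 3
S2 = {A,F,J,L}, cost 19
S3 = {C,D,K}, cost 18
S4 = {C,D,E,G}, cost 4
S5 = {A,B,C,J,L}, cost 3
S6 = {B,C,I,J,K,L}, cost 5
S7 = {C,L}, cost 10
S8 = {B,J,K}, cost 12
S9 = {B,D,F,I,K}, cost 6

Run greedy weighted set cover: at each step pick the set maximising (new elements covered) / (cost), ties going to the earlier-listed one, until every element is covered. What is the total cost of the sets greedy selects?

Pick 1: S1 adds 5 new (C, D, F, H, L) at cost 3 (ratio 5/3).
Pick 2: S5 adds 3 new (A, B, J) at cost 3 (ratio 3/3).
Pick 3: S4 adds 2 new (E, G) at cost 4 (ratio 2/4).
Pick 4: S6 adds 2 new (I, K) at cost 5 (ratio 2/5).
Greedy total cost: 3 + 3 + 4 + 5 = 15.

15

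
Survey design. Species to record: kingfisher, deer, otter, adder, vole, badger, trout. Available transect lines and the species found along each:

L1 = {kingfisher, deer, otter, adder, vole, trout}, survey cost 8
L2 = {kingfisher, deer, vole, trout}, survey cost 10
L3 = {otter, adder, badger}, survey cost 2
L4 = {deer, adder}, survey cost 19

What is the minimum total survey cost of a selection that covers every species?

10

L1, L3 cover every species at survey cost 8 + 2 = 10.
Any cover uses at least 2 transects; among all covering selections none totals below 10.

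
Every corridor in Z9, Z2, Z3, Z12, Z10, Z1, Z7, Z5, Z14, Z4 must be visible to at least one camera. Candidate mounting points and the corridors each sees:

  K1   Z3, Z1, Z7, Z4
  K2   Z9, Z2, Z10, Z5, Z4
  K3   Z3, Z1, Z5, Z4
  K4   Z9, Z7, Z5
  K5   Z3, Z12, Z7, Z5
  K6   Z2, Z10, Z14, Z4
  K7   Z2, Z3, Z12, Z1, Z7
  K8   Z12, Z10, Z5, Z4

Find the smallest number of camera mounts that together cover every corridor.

K2, K6, K7 together cover {Z9, Z2, Z3, Z12, Z10, Z1, Z7, Z5, Z14, Z4} — every corridor.
No 2 of the 8 camera mounts cover everything (all 28 pairs fall short), so 3 is minimum.

3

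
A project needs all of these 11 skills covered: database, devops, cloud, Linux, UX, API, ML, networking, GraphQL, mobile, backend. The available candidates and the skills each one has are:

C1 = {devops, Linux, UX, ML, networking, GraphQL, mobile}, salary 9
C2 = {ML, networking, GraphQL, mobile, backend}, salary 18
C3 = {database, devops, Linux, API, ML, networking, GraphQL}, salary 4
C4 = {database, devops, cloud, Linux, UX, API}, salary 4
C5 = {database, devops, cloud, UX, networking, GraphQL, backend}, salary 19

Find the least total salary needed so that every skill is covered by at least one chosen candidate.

22

C2, C4 cover every skill at salary 18 + 4 = 22.
Any cover uses at least 2 candidates; among all covering selections none totals below 22.
Greedy by coverage-per-salary would pick C3, C4, C1, C2 for 35 — worse than the optimum 22.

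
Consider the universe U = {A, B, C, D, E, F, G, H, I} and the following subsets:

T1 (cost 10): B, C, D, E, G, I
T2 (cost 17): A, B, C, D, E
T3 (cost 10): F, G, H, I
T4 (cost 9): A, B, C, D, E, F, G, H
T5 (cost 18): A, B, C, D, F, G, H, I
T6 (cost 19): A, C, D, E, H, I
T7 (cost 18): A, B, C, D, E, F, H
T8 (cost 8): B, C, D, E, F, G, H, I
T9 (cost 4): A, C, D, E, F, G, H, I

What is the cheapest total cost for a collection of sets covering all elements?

T8, T9 cover every element at cost 8 + 4 = 12.
Any cover uses at least 2 sets; among all covering selections none totals below 12.

12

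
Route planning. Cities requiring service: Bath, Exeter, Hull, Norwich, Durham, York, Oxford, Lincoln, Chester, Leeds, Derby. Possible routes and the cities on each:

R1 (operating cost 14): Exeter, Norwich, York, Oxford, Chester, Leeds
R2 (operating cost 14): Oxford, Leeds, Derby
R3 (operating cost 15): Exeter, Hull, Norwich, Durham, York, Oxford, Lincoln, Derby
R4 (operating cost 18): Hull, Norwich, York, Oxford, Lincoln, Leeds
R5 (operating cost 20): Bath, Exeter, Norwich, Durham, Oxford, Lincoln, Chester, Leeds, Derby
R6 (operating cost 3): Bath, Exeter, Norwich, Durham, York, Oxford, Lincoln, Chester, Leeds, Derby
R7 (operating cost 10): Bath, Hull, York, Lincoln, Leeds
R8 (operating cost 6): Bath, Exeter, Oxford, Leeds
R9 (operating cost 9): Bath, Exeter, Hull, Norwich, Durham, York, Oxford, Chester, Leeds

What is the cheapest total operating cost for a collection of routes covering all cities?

R6, R9 cover every city at operating cost 3 + 9 = 12.
Any cover uses at least 2 routes; among all covering selections none totals below 12.

12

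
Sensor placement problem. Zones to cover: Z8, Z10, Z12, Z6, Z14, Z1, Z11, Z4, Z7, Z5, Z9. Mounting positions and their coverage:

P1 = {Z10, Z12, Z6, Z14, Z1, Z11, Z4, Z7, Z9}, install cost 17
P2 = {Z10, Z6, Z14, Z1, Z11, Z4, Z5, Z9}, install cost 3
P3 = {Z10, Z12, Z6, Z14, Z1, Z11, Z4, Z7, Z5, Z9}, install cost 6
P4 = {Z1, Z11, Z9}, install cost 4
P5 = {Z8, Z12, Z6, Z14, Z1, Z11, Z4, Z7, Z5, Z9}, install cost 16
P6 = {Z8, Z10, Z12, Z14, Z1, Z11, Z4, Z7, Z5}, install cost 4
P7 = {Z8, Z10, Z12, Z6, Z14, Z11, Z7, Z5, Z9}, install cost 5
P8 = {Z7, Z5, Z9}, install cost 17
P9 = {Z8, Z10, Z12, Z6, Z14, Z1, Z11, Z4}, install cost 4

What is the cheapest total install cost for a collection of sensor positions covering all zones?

7

P2, P6 cover every zone at install cost 3 + 4 = 7.
Any cover uses at least 2 sensor positions; among all covering selections none totals below 7.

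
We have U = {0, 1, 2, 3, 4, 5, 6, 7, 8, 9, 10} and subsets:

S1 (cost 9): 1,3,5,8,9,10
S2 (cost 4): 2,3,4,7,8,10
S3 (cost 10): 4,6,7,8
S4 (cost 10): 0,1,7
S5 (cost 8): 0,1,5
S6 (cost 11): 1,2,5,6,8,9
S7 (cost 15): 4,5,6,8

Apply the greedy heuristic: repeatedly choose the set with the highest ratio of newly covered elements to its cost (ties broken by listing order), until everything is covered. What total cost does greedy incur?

23

Pick 1: S2 adds 6 new (2, 3, 4, 7, 8, 10) at cost 4 (ratio 6/4).
Pick 2: S5 adds 3 new (0, 1, 5) at cost 8 (ratio 3/8).
Pick 3: S6 adds 2 new (6, 9) at cost 11 (ratio 2/11).
Greedy total cost: 4 + 8 + 11 = 23.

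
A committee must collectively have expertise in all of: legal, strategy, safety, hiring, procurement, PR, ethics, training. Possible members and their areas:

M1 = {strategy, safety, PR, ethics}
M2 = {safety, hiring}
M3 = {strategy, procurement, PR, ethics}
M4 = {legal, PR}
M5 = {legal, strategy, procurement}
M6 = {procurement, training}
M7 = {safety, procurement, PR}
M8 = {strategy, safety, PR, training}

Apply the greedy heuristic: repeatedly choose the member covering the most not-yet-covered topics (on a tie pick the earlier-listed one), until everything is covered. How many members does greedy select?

4

Pick 1: M1 covers 4 new topics (strategy, safety, PR, ethics).
Pick 2: M5 covers 2 new topics (legal, procurement).
Pick 3: M2 covers 1 new topics (hiring).
Pick 4: M6 covers 1 new topics (training).
Greedy uses 4 members.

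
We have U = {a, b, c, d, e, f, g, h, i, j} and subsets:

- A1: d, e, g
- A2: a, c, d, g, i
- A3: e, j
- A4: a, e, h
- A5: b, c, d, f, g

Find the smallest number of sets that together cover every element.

A2, A3, A4, A5 together cover {a, b, c, d, e, f, g, h, i, j} — every element.
No 3 of the 5 sets cover everything (all 10 triples fall short), so 4 is minimum.

4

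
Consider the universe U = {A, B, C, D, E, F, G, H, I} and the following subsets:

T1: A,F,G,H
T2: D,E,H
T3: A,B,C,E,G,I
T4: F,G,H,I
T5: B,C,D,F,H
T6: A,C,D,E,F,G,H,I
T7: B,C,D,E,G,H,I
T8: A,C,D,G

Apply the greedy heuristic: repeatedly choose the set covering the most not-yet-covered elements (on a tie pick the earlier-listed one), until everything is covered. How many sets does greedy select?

2

Pick 1: T6 covers 8 new elements (A, C, D, E, F, G, H, I).
Pick 2: T3 covers 1 new elements (B).
Greedy uses 2 sets.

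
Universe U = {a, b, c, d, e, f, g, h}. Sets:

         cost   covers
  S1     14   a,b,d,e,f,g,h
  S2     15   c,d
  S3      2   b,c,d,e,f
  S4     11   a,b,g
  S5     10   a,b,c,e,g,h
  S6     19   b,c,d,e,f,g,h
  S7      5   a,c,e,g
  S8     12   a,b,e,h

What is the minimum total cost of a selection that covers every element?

S3, S5 cover every element at cost 2 + 10 = 12.
Any cover uses at least 2 sets; among all covering selections none totals below 12.

12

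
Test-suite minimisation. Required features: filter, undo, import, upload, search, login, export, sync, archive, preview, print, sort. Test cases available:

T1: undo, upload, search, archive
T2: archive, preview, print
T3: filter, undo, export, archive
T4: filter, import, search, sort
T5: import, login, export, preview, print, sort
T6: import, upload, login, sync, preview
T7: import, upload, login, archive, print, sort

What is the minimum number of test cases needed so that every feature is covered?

4

T1, T3, T5, T6 together cover {filter, undo, import, upload, search, login, export, sync, archive, preview, print, sort} — every feature.
No 3 of the 7 test cases cover everything (all 35 triples fall short), so 4 is minimum.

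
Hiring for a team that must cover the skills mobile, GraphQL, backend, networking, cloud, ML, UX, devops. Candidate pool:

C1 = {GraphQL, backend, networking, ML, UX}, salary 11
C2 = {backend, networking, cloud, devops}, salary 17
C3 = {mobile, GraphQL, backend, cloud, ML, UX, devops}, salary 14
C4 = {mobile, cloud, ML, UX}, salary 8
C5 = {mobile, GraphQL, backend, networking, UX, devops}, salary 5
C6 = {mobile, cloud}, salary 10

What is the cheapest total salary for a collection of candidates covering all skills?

13

C4, C5 cover every skill at salary 8 + 5 = 13.
Any cover uses at least 2 candidates; among all covering selections none totals below 13.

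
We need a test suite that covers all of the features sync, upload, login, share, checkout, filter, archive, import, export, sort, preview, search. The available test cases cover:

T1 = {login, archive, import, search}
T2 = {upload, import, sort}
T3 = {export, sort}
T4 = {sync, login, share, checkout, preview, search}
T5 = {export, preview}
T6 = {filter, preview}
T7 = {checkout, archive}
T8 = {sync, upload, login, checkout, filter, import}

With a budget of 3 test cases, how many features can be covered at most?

Choosing T3, T4, T8 covers {sync, upload, login, share, checkout, filter, import, export, sort, preview, search} — 11 features.
No choice of 3 test cases does better; here archive is left uncovered.

11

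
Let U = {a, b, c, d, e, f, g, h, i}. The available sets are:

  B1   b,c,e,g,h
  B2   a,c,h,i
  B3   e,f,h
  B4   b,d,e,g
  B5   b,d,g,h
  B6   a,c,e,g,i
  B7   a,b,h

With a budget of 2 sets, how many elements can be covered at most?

8

Choosing B2, B4 covers {a, b, c, d, e, g, h, i} — 8 elements.
No choice of 2 sets does better; here f is left uncovered.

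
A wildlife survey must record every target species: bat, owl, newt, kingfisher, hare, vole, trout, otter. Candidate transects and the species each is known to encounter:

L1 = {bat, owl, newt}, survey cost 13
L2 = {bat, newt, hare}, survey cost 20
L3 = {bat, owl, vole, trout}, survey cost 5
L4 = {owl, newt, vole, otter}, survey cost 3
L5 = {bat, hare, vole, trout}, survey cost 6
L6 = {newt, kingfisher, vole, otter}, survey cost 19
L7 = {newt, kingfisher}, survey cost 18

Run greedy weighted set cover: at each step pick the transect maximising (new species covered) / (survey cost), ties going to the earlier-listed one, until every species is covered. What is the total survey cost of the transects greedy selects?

Pick 1: L4 adds 4 new (owl, newt, vole, otter) at survey cost 3 (ratio 4/3).
Pick 2: L5 adds 3 new (bat, hare, trout) at survey cost 6 (ratio 3/6).
Pick 3: L7 adds 1 new (kingfisher) at survey cost 18 (ratio 1/18).
Greedy total survey cost: 3 + 6 + 18 = 27.

27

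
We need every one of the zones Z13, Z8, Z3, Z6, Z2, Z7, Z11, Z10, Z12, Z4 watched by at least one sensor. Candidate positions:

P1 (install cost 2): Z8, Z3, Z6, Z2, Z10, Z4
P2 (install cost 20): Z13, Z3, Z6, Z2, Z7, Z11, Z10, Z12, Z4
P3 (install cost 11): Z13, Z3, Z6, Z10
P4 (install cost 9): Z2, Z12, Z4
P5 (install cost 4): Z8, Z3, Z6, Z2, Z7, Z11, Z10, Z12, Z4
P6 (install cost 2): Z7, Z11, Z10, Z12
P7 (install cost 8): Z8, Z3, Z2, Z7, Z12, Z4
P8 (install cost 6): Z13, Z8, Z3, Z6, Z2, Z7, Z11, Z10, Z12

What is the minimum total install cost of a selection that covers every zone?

P1, P8 cover every zone at install cost 2 + 6 = 8.
Any cover uses at least 2 sensor positions; among all covering selections none totals below 8.
Greedy by coverage-per-install cost would pick P1, P6, P8 for 10 — worse than the optimum 8.

8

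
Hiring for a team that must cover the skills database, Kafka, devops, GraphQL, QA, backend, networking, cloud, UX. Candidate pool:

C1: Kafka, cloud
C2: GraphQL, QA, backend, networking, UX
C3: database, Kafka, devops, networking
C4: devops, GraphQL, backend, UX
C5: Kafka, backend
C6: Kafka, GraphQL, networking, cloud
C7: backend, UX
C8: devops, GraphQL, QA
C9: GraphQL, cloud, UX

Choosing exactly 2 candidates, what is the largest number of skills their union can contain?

8

Choosing C2, C3 covers {database, Kafka, devops, GraphQL, QA, backend, networking, UX} — 8 skills.
No choice of 2 candidates does better; here cloud is left uncovered.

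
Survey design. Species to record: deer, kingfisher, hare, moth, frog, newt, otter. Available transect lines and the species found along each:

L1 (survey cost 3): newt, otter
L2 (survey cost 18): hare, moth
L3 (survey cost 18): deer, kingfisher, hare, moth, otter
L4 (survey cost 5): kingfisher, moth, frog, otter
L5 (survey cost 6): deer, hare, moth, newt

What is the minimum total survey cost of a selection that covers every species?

L4, L5 cover every species at survey cost 5 + 6 = 11.
Any cover uses at least 2 transects; among all covering selections none totals below 11.

11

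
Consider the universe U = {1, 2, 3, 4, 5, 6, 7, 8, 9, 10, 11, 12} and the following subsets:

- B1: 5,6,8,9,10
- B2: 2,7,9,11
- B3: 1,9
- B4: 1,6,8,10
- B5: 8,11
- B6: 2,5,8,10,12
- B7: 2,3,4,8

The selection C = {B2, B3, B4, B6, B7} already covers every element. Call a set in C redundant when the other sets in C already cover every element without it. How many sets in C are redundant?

Drop B2: 7, 11 uncovered — not redundant.
Drop B3: the rest still cover every element — redundant.
Drop B4: 6 uncovered — not redundant.
Drop B6: 5, 12 uncovered — not redundant.
Drop B7: 3, 4 uncovered — not redundant.
1 redundant: B3.

1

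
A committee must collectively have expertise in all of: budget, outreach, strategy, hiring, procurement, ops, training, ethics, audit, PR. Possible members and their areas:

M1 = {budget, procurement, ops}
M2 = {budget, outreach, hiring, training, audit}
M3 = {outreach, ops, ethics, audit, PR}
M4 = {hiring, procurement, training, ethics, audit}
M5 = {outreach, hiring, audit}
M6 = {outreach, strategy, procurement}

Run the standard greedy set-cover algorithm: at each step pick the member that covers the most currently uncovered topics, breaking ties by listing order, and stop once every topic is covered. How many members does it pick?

Pick 1: M2 covers 5 new topics (budget, outreach, hiring, training, audit).
Pick 2: M3 covers 3 new topics (ops, ethics, PR).
Pick 3: M6 covers 2 new topics (strategy, procurement).
Greedy uses 3 members.

3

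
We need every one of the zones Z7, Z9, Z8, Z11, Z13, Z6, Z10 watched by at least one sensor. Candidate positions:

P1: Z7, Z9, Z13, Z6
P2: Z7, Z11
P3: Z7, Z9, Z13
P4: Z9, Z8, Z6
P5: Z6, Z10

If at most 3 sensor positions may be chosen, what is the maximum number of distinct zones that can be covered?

6

Choosing P1, P2, P4 covers {Z7, Z9, Z8, Z11, Z13, Z6} — 6 zones.
No choice of 3 sensor positions does better; here Z10 is left uncovered.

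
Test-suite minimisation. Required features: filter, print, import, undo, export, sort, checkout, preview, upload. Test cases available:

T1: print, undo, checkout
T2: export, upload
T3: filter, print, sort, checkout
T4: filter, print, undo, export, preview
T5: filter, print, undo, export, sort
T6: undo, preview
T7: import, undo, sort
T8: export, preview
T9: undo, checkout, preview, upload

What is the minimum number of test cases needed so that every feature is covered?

3

T4, T7, T9 together cover {filter, print, import, undo, export, sort, checkout, preview, upload} — every feature.
No 2 of the 9 test cases cover everything (all 36 pairs fall short), so 3 is minimum.
Greedy (largest uncovered first) would take T4, T3, T2, T7 — 4 test cases — but 3 suffice.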